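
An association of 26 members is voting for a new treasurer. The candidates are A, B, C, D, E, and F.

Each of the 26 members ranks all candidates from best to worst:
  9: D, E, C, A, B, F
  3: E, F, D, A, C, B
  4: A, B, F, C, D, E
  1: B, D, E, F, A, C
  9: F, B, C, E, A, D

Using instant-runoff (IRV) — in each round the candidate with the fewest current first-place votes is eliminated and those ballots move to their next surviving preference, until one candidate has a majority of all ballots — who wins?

Round 1: A 4, B 1, C 0, D 9, E 3, F 9. C eliminated.
Round 2: A 4, B 1, D 9, E 3, F 9. B eliminated.
Round 3: A 4, D 10, E 3, F 9. E eliminated.
Round 4: A 4, D 10, F 12. A eliminated.
Round 5: D 10, F 16. F has a majority (≥14).

F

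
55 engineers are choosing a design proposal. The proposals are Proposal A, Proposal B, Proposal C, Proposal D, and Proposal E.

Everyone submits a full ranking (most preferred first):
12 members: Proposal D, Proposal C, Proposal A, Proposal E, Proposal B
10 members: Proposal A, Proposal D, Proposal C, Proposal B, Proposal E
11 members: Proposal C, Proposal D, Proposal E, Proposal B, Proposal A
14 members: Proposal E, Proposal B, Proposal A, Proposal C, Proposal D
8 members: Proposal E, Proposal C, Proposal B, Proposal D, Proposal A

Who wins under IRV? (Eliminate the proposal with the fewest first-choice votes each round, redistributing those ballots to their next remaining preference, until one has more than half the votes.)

Round 1: Proposal A 10, Proposal B 0, Proposal C 11, Proposal D 12, Proposal E 22. Proposal B eliminated.
Round 2: Proposal A 10, Proposal C 11, Proposal D 12, Proposal E 22. Proposal A eliminated.
Round 3: Proposal C 11, Proposal D 22, Proposal E 22. Proposal C eliminated.
Round 4: Proposal D 33, Proposal E 22. Proposal D has a majority (≥28).

Proposal D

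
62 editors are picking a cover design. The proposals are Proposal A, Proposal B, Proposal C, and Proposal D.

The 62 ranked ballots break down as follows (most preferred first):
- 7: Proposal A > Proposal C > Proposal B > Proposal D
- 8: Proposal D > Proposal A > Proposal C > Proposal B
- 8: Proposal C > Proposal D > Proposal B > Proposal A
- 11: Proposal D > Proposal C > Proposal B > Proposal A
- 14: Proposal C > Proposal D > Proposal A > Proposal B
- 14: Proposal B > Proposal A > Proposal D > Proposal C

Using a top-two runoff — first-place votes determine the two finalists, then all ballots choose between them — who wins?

Round 1 first-place votes: Proposal A 7, Proposal B 14, Proposal C 22, Proposal D 19. Proposal C and Proposal D advance.
Runoff: Proposal C is ranked above Proposal D on 29 ballots, Proposal D above Proposal C on 33.

Proposal D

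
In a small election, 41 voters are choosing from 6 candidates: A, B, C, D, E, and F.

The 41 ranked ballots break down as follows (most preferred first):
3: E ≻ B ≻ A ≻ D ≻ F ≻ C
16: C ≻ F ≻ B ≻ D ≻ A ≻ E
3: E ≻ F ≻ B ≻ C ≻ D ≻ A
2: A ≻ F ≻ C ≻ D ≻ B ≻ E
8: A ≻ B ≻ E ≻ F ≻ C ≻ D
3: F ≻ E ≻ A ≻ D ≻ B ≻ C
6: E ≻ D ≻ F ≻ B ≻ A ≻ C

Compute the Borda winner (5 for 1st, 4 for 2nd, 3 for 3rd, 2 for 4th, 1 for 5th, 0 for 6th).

A: 3×3 + 16×1 + 3×0 + 2×5 + 8×5 + 3×3 + 6×1 = 90
B: 3×4 + 16×3 + 3×3 + 2×1 + 8×4 + 3×1 + 6×2 = 118
C: 3×0 + 16×5 + 3×2 + 2×3 + 8×1 + 3×0 + 6×0 = 100
D: 3×2 + 16×2 + 3×1 + 2×2 + 8×0 + 3×2 + 6×4 = 75
E: 3×5 + 16×0 + 3×5 + 2×0 + 8×3 + 3×4 + 6×5 = 96
F: 3×1 + 16×4 + 3×4 + 2×4 + 8×2 + 3×5 + 6×3 = 136

F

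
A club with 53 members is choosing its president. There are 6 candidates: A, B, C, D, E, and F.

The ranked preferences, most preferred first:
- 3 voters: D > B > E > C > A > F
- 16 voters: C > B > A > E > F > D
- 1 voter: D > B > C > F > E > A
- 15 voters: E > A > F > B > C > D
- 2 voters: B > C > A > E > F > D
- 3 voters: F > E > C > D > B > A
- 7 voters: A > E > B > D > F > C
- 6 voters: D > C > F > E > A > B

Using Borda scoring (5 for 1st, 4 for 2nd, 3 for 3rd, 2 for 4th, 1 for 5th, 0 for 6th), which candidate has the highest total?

A: 3×1 + 16×3 + 1×0 + 15×4 + 2×3 + 3×0 + 7×5 + 6×1 = 158
B: 3×4 + 16×4 + 1×4 + 15×2 + 2×5 + 3×1 + 7×3 + 6×0 = 144
C: 3×2 + 16×5 + 1×3 + 15×1 + 2×4 + 3×3 + 7×0 + 6×4 = 145
D: 3×5 + 16×0 + 1×5 + 15×0 + 2×0 + 3×2 + 7×2 + 6×5 = 70
E: 3×3 + 16×2 + 1×1 + 15×5 + 2×2 + 3×4 + 7×4 + 6×2 = 173
F: 3×0 + 16×1 + 1×2 + 15×3 + 2×1 + 3×5 + 7×1 + 6×3 = 105

E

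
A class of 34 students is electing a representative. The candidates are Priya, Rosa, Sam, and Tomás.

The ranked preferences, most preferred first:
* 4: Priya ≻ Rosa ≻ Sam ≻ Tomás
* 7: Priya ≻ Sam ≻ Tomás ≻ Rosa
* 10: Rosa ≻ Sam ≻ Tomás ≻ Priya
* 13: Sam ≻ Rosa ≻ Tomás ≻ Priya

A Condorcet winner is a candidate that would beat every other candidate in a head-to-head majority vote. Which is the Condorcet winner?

Sam

Sam vs Priya: 23–11
Sam vs Rosa: 20–14
Sam vs Tomás: 34–0
Sam beats every other candidate.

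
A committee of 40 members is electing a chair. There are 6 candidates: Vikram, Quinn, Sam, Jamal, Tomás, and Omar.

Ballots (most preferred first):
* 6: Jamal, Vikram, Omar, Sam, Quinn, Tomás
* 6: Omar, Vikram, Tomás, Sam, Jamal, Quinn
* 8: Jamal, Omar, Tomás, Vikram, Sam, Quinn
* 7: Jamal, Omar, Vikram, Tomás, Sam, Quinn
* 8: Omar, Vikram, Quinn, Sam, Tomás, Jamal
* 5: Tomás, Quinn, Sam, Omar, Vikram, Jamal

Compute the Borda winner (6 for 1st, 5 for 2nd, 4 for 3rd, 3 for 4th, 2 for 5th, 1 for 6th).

Omar

Vikram: 6×5 + 6×5 + 8×3 + 7×4 + 8×5 + 5×2 = 162
Quinn: 6×2 + 6×1 + 8×1 + 7×1 + 8×4 + 5×5 = 90
Sam: 6×3 + 6×3 + 8×2 + 7×2 + 8×3 + 5×4 = 110
Jamal: 6×6 + 6×2 + 8×6 + 7×6 + 8×1 + 5×1 = 151
Tomás: 6×1 + 6×4 + 8×4 + 7×3 + 8×2 + 5×6 = 129
Omar: 6×4 + 6×6 + 8×5 + 7×5 + 8×6 + 5×3 = 198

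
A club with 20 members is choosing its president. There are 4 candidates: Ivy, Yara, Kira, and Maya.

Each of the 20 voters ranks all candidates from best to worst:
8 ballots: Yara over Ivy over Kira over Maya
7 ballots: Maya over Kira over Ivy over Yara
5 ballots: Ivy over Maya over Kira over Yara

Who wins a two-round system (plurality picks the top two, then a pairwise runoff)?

Maya

Round 1 first-place votes: Ivy 5, Yara 8, Kira 0, Maya 7. Yara and Maya advance.
Runoff: Yara is ranked above Maya on 8 ballots, Maya above Yara on 12.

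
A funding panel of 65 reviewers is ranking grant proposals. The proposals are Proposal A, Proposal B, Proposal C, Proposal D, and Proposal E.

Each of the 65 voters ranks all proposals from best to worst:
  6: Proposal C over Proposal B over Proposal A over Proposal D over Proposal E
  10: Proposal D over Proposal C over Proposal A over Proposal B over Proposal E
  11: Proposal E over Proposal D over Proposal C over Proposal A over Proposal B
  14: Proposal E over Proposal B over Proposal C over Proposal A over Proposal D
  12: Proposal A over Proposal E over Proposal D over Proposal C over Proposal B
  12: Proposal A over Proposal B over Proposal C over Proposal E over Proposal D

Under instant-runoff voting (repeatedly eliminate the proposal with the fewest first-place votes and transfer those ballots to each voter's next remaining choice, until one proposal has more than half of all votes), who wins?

Proposal A

Round 1: Proposal A 24, Proposal B 0, Proposal C 6, Proposal D 10, Proposal E 25. Proposal B eliminated.
Round 2: Proposal A 24, Proposal C 6, Proposal D 10, Proposal E 25. Proposal C eliminated.
Round 3: Proposal A 30, Proposal D 10, Proposal E 25. Proposal D eliminated.
Round 4: Proposal A 40, Proposal E 25. Proposal A has a majority (≥33).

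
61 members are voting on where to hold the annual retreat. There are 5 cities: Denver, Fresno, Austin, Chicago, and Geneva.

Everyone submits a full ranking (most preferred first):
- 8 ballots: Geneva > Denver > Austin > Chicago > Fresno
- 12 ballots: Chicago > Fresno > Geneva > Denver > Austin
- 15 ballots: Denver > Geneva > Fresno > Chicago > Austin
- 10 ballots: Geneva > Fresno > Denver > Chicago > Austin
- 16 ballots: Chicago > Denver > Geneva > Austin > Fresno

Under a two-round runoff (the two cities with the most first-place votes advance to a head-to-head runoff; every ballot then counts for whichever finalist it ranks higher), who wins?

Round 1 first-place votes: Denver 15, Fresno 0, Austin 0, Chicago 28, Geneva 18. Chicago and Geneva advance.
Runoff: Chicago is ranked above Geneva on 28 ballots, Geneva above Chicago on 33.

Geneva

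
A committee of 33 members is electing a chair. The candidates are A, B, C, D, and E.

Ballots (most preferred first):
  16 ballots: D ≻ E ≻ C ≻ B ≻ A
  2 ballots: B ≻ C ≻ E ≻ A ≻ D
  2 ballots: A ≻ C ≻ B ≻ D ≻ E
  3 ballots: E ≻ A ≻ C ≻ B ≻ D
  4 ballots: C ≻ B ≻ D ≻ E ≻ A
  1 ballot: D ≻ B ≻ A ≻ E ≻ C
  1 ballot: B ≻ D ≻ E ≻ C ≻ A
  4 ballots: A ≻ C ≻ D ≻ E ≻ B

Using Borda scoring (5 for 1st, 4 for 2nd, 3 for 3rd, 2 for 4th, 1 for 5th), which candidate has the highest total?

A: 16×1 + 2×2 + 2×5 + 3×4 + 4×1 + 1×3 + 1×1 + 4×5 = 70
B: 16×2 + 2×5 + 2×3 + 3×2 + 4×4 + 1×4 + 1×5 + 4×1 = 83
C: 16×3 + 2×4 + 2×4 + 3×3 + 4×5 + 1×1 + 1×2 + 4×4 = 112
D: 16×5 + 2×1 + 2×2 + 3×1 + 4×3 + 1×5 + 1×4 + 4×3 = 122
E: 16×4 + 2×3 + 2×1 + 3×5 + 4×2 + 1×2 + 1×3 + 4×2 = 108

D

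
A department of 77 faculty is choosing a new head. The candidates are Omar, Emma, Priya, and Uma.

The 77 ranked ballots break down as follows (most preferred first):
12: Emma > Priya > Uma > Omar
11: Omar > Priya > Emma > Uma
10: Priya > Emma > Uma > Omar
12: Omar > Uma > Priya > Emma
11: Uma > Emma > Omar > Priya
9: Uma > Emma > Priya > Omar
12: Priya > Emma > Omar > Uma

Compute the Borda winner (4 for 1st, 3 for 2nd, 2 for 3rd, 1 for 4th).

Priya

Omar: 12×1 + 11×4 + 10×1 + 12×4 + 11×2 + 9×1 + 12×2 = 169
Emma: 12×4 + 11×2 + 10×3 + 12×1 + 11×3 + 9×3 + 12×3 = 208
Priya: 12×3 + 11×3 + 10×4 + 12×2 + 11×1 + 9×2 + 12×4 = 210
Uma: 12×2 + 11×1 + 10×2 + 12×3 + 11×4 + 9×4 + 12×1 = 183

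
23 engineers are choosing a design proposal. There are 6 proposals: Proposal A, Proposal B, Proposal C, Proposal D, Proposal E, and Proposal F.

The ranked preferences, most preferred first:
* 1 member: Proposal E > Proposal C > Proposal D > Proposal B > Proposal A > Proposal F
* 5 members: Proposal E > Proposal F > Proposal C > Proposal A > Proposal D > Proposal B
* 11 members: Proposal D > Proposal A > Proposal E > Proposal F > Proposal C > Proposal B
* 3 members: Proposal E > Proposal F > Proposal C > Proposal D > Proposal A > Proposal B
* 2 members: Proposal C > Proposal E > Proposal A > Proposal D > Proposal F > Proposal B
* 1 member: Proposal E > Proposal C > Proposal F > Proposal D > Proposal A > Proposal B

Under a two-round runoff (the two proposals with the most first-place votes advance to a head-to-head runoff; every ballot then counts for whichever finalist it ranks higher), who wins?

Round 1 first-place votes: Proposal A 0, Proposal B 0, Proposal C 2, Proposal D 11, Proposal E 10, Proposal F 0. Proposal D and Proposal E advance.
Runoff: Proposal D is ranked above Proposal E on 11 ballots, Proposal E above Proposal D on 12.

Proposal E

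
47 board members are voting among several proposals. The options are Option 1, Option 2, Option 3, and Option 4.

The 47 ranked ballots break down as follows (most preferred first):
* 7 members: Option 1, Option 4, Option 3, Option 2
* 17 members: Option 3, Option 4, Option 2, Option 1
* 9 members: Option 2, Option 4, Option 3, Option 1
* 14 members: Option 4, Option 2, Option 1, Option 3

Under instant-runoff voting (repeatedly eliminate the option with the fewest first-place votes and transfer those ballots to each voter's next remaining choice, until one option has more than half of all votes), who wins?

Round 1: Option 1 7, Option 2 9, Option 3 17, Option 4 14. Option 1 eliminated.
Round 2: Option 2 9, Option 3 17, Option 4 21. Option 2 eliminated.
Round 3: Option 3 17, Option 4 30. Option 4 has a majority (≥24).

Option 4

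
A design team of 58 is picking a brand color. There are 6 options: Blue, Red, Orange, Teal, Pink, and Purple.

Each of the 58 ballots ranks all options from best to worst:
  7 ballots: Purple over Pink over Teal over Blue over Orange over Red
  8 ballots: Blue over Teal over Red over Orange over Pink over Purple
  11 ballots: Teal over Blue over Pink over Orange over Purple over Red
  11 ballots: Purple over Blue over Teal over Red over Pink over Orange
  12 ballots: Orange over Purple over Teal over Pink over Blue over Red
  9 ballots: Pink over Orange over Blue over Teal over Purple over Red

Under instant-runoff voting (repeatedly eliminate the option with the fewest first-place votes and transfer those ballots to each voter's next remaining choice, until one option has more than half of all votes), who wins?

Round 1: Blue 8, Red 0, Orange 12, Teal 11, Pink 9, Purple 18. Red eliminated.
Round 2: Blue 8, Orange 12, Teal 11, Pink 9, Purple 18. Blue eliminated.
Round 3: Orange 12, Teal 19, Pink 9, Purple 18. Pink eliminated.
Round 4: Orange 21, Teal 19, Purple 18. Purple eliminated.
Round 5: Orange 21, Teal 37. Teal has a majority (≥30).

Teal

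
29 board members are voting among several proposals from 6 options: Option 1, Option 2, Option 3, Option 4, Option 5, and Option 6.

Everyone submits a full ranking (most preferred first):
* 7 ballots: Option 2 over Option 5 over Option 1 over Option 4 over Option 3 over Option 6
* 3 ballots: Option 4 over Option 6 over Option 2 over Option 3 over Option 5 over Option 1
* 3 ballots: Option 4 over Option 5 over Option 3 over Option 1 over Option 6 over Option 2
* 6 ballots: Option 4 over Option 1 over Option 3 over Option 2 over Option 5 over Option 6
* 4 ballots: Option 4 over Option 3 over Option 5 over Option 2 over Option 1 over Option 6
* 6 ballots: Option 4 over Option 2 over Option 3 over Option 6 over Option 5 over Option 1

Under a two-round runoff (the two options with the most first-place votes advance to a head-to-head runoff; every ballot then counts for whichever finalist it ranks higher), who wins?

Option 4

Round 1 first-place votes: Option 1 0, Option 2 7, Option 3 0, Option 4 22, Option 5 0, Option 6 0. Option 4 and Option 2 advance.
Runoff: Option 4 is ranked above Option 2 on 22 ballots, Option 2 above Option 4 on 7.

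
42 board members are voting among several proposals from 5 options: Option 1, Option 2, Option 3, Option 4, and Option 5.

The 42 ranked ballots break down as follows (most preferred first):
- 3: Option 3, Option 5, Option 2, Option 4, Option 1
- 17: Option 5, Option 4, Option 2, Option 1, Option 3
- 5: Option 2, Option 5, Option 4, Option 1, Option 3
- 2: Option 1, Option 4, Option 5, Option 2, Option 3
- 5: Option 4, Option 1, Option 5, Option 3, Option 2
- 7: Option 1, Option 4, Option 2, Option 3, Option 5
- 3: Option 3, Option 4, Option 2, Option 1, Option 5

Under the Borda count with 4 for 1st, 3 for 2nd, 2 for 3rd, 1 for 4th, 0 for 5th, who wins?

Option 1: 3×0 + 17×1 + 5×1 + 2×4 + 5×3 + 7×4 + 3×1 = 76
Option 2: 3×2 + 17×2 + 5×4 + 2×1 + 5×0 + 7×2 + 3×2 = 82
Option 3: 3×4 + 17×0 + 5×0 + 2×0 + 5×1 + 7×1 + 3×4 = 36
Option 4: 3×1 + 17×3 + 5×2 + 2×3 + 5×4 + 7×3 + 3×3 = 120
Option 5: 3×3 + 17×4 + 5×3 + 2×2 + 5×2 + 7×0 + 3×0 = 106

Option 4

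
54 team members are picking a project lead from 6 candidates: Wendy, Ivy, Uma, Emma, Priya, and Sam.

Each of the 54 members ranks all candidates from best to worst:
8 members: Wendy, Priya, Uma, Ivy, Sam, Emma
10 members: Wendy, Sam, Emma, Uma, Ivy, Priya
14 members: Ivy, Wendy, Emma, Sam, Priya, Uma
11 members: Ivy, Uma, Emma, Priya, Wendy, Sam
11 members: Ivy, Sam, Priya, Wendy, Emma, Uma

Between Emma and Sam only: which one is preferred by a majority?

Sam

Emma is ranked above Sam on 25 ballots; Sam above Emma on 29.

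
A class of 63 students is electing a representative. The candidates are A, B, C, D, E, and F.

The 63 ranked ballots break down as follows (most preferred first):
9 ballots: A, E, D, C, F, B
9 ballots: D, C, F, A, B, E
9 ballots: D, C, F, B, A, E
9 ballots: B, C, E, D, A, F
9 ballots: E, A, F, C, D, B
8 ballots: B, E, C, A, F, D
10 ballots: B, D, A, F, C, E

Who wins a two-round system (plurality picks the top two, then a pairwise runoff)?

Round 1 first-place votes: A 9, B 27, C 0, D 18, E 9, F 0. B and D advance.
Runoff: B is ranked above D on 27 ballots, D above B on 36.

D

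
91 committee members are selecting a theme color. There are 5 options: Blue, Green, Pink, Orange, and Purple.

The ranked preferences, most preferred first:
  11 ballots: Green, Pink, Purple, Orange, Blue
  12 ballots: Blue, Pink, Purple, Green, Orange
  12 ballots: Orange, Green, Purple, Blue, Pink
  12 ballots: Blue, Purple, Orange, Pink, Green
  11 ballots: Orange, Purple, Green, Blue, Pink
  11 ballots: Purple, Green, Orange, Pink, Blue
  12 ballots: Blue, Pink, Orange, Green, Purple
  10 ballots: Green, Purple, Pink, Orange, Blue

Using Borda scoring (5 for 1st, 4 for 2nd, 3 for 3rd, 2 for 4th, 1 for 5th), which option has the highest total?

Purple

Blue: 11×1 + 12×5 + 12×2 + 12×5 + 11×2 + 11×1 + 12×5 + 10×1 = 258
Green: 11×5 + 12×2 + 12×4 + 12×1 + 11×3 + 11×4 + 12×2 + 10×5 = 290
Pink: 11×4 + 12×4 + 12×1 + 12×2 + 11×1 + 11×2 + 12×4 + 10×3 = 239
Orange: 11×2 + 12×1 + 12×5 + 12×3 + 11×5 + 11×3 + 12×3 + 10×2 = 274
Purple: 11×3 + 12×3 + 12×3 + 12×4 + 11×4 + 11×5 + 12×1 + 10×4 = 304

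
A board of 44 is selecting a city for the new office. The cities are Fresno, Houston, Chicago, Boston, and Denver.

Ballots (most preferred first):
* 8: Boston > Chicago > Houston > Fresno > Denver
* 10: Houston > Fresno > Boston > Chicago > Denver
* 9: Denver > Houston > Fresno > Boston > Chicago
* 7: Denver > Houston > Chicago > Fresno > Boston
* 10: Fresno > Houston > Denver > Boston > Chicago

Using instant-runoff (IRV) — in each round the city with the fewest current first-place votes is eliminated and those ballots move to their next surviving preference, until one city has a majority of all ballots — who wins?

Round 1: Fresno 10, Houston 10, Chicago 0, Boston 8, Denver 16. Chicago eliminated.
Round 2: Fresno 10, Houston 10, Boston 8, Denver 16. Boston eliminated.
Round 3: Fresno 10, Houston 18, Denver 16. Fresno eliminated.
Round 4: Houston 28, Denver 16. Houston has a majority (≥23).

Houston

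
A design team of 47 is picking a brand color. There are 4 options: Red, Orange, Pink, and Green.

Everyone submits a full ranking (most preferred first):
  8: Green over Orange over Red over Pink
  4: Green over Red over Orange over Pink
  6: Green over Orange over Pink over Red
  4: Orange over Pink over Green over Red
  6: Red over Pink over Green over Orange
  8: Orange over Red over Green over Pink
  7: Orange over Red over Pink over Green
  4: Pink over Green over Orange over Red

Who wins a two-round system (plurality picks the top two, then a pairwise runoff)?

Round 1 first-place votes: Red 6, Orange 19, Pink 4, Green 18. Orange and Green advance.
Runoff: Orange is ranked above Green on 19 ballots, Green above Orange on 28.

Green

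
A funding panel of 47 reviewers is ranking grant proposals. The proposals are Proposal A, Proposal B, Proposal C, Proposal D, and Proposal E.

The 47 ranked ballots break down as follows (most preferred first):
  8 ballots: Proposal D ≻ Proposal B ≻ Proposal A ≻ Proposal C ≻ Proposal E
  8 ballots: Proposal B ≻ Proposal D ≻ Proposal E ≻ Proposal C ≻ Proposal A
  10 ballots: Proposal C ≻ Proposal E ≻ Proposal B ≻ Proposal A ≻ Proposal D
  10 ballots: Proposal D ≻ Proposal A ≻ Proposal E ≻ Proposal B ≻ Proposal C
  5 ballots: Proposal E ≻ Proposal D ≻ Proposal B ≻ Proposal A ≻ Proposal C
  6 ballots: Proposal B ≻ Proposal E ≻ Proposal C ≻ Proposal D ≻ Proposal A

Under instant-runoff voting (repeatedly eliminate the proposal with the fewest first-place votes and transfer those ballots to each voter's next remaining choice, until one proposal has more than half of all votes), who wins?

Round 1: Proposal A 0, Proposal B 14, Proposal C 10, Proposal D 18, Proposal E 5. Proposal A eliminated.
Round 2: Proposal B 14, Proposal C 10, Proposal D 18, Proposal E 5. Proposal E eliminated.
Round 3: Proposal B 14, Proposal C 10, Proposal D 23. Proposal C eliminated.
Round 4: Proposal B 24, Proposal D 23. Proposal B has a majority (≥24).

Proposal B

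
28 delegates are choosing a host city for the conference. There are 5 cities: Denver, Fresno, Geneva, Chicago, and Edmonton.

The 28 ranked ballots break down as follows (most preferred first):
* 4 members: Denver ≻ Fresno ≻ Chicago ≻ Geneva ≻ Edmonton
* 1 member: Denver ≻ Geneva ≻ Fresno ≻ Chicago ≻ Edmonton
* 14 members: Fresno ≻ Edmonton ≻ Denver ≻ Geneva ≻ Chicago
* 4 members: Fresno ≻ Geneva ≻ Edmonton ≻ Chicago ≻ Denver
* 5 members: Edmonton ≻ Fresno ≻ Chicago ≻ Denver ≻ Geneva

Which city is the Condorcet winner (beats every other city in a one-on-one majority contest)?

Fresno

Fresno vs Denver: 23–5
Fresno vs Geneva: 27–1
Fresno vs Chicago: 28–0
Fresno vs Edmonton: 23–5
Fresno beats every other city.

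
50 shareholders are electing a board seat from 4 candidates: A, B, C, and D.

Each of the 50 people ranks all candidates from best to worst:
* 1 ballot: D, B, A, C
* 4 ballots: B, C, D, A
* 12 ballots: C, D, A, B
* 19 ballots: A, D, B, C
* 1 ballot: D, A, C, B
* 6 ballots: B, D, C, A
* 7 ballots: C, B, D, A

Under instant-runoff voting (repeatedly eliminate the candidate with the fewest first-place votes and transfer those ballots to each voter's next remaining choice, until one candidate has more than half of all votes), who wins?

Round 1: A 19, B 10, C 19, D 2. D eliminated.
Round 2: A 20, B 11, C 19. B eliminated.
Round 3: A 21, C 29. C has a majority (≥26).

C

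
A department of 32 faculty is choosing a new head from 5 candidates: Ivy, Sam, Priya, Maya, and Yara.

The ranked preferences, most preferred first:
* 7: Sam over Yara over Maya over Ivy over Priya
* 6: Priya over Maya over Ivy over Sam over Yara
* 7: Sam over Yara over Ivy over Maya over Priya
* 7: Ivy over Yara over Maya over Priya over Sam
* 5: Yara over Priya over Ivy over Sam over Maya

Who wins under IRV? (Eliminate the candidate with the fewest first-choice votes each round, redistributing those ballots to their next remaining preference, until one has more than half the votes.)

Round 1: Ivy 7, Sam 14, Priya 6, Maya 0, Yara 5. Maya eliminated.
Round 2: Ivy 7, Sam 14, Priya 6, Yara 5. Yara eliminated.
Round 3: Ivy 7, Sam 14, Priya 11. Ivy eliminated.
Round 4: Sam 14, Priya 18. Priya has a majority (≥17).

Priya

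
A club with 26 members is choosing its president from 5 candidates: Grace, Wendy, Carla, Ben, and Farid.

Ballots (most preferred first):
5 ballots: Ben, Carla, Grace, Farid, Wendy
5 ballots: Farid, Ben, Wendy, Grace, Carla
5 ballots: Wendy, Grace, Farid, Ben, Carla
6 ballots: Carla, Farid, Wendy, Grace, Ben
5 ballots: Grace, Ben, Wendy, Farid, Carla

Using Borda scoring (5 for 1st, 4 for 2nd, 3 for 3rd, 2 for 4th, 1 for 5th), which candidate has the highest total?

Farid

Grace: 5×3 + 5×2 + 5×4 + 6×2 + 5×5 = 82
Wendy: 5×1 + 5×3 + 5×5 + 6×3 + 5×3 = 78
Carla: 5×4 + 5×1 + 5×1 + 6×5 + 5×1 = 65
Ben: 5×5 + 5×4 + 5×2 + 6×1 + 5×4 = 81
Farid: 5×2 + 5×5 + 5×3 + 6×4 + 5×2 = 84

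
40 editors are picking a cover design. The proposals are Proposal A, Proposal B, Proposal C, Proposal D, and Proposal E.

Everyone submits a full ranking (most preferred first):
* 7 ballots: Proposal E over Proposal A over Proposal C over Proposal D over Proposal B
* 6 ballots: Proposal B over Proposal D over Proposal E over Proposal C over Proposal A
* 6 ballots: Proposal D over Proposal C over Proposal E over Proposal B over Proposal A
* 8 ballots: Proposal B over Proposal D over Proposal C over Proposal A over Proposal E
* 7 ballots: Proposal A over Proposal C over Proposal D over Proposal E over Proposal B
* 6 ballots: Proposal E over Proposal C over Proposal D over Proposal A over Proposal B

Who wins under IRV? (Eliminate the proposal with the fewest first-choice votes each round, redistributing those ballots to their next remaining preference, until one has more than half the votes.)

Proposal E

Round 1: Proposal A 7, Proposal B 14, Proposal C 0, Proposal D 6, Proposal E 13. Proposal C eliminated.
Round 2: Proposal A 7, Proposal B 14, Proposal D 6, Proposal E 13. Proposal D eliminated.
Round 3: Proposal A 7, Proposal B 14, Proposal E 19. Proposal A eliminated.
Round 4: Proposal B 14, Proposal E 26. Proposal E has a majority (≥21).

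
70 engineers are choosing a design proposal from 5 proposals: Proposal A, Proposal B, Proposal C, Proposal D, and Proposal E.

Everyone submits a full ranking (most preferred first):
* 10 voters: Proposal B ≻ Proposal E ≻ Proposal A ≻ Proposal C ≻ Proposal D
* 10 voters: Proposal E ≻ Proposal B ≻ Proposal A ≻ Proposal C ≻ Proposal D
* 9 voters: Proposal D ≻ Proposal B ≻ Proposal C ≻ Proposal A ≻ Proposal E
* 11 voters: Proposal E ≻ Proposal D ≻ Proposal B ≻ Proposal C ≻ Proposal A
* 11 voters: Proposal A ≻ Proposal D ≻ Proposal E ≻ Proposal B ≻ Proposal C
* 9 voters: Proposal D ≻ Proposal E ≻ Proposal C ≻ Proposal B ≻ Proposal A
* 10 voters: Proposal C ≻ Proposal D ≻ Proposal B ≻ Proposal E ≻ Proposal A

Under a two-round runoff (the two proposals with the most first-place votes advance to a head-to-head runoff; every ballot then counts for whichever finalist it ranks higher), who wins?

Round 1 first-place votes: Proposal A 11, Proposal B 10, Proposal C 10, Proposal D 18, Proposal E 21. Proposal E and Proposal D advance.
Runoff: Proposal E is ranked above Proposal D on 31 ballots, Proposal D above Proposal E on 39.

Proposal D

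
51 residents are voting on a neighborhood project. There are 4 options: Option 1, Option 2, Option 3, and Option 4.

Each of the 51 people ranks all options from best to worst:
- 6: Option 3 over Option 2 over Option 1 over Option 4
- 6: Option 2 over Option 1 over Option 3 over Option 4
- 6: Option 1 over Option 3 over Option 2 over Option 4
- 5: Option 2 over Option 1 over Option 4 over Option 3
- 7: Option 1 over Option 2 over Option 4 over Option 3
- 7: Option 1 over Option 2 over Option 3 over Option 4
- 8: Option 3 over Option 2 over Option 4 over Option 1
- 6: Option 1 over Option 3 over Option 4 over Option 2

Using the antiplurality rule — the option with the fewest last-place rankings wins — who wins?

Option 2

Last-place votes: Option 1 8, Option 2 6, Option 3 12, Option 4 25.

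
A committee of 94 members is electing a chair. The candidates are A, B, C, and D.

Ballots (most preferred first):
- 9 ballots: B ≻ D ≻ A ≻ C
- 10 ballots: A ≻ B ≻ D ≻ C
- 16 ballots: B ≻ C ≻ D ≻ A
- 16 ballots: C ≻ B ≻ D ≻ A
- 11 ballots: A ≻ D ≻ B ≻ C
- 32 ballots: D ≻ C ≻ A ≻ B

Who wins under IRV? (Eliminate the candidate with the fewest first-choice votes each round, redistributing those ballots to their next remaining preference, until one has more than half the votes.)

B

Round 1: A 21, B 25, C 16, D 32. C eliminated.
Round 2: A 21, B 41, D 32. A eliminated.
Round 3: B 51, D 43. B has a majority (≥48).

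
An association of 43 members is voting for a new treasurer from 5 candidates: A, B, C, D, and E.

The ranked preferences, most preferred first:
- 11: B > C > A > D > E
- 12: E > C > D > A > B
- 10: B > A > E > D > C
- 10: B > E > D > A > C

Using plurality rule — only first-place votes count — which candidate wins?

B

First-place votes: A 0, B 31, C 0, D 0, E 12.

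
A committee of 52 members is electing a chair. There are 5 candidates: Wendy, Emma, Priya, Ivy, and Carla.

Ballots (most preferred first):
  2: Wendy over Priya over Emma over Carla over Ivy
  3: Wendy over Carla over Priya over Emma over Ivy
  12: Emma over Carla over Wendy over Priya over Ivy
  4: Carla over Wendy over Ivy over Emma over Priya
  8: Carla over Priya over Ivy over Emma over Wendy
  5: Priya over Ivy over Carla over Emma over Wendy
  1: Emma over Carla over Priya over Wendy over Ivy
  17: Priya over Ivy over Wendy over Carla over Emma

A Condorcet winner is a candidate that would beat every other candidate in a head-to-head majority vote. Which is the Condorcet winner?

Carla vs Wendy: 30–22
Carla vs Emma: 37–15
Carla vs Priya: 28–24
Carla vs Ivy: 30–22
Carla beats every other candidate.

Carla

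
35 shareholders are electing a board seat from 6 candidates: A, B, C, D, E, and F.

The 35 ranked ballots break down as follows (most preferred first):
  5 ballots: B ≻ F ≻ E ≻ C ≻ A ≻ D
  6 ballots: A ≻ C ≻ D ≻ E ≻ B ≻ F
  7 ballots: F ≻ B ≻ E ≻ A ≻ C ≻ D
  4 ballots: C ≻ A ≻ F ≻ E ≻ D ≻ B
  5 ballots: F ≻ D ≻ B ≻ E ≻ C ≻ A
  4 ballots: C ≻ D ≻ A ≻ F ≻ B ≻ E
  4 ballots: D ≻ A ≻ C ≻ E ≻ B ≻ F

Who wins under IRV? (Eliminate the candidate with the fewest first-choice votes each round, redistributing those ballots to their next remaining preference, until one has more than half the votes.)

Round 1: A 6, B 5, C 8, D 4, E 0, F 12. E eliminated.
Round 2: A 6, B 5, C 8, D 4, F 12. D eliminated.
Round 3: A 10, B 5, C 8, F 12. B eliminated.
Round 4: A 10, C 8, F 17. C eliminated.
Round 5: A 18, F 17. A has a majority (≥18).

A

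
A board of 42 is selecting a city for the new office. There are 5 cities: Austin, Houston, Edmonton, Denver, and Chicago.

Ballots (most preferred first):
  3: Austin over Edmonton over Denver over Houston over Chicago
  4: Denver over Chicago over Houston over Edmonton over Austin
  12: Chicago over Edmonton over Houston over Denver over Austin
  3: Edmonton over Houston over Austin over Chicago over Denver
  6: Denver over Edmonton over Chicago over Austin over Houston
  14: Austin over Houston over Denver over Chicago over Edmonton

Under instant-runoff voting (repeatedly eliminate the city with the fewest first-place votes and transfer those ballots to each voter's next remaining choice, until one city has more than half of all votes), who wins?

Round 1: Austin 17, Houston 0, Edmonton 3, Denver 10, Chicago 12. Houston eliminated.
Round 2: Austin 17, Edmonton 3, Denver 10, Chicago 12. Edmonton eliminated.
Round 3: Austin 20, Denver 10, Chicago 12. Denver eliminated.
Round 4: Austin 20, Chicago 22. Chicago has a majority (≥22).

Chicago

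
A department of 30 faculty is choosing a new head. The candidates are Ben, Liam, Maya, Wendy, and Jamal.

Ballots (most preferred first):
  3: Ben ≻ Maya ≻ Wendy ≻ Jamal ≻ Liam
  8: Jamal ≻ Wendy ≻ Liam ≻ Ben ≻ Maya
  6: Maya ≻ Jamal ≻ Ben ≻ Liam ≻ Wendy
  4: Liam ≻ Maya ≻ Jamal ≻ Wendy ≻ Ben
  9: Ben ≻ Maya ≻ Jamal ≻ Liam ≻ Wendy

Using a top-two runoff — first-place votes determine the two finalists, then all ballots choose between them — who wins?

Round 1 first-place votes: Ben 12, Liam 4, Maya 6, Wendy 0, Jamal 8. Ben and Jamal advance.
Runoff: Ben is ranked above Jamal on 12 ballots, Jamal above Ben on 18.

Jamal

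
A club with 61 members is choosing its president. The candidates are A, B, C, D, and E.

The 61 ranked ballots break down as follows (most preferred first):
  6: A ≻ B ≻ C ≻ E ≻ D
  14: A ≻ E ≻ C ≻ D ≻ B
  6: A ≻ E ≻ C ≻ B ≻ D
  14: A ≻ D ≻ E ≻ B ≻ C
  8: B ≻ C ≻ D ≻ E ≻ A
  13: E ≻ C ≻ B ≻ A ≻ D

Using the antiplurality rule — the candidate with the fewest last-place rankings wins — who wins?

Last-place votes: A 8, B 14, C 14, D 25, E 0.

E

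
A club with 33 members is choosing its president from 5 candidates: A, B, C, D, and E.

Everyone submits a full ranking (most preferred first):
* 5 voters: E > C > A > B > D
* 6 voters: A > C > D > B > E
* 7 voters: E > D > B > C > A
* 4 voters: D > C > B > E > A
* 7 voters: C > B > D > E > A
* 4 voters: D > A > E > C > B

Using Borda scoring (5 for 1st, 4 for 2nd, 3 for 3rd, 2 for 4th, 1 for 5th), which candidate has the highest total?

C

A: 5×3 + 6×5 + 7×1 + 4×1 + 7×1 + 4×4 = 79
B: 5×2 + 6×2 + 7×3 + 4×3 + 7×4 + 4×1 = 87
C: 5×4 + 6×4 + 7×2 + 4×4 + 7×5 + 4×2 = 117
D: 5×1 + 6×3 + 7×4 + 4×5 + 7×3 + 4×5 = 112
E: 5×5 + 6×1 + 7×5 + 4×2 + 7×2 + 4×3 = 100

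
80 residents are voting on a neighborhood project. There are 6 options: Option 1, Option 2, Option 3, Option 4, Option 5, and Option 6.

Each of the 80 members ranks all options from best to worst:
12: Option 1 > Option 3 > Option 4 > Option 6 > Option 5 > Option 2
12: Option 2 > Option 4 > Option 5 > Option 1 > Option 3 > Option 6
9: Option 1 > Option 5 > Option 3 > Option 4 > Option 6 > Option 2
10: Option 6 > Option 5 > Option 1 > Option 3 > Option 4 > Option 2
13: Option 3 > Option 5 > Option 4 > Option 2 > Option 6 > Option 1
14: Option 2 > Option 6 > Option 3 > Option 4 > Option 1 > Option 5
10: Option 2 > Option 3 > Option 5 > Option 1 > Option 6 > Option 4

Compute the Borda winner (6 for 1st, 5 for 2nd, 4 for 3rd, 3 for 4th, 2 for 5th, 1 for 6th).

Option 1: 12×6 + 12×3 + 9×6 + 10×4 + 13×1 + 14×2 + 10×3 = 273
Option 2: 12×1 + 12×6 + 9×1 + 10×1 + 13×3 + 14×6 + 10×6 = 286
Option 3: 12×5 + 12×2 + 9×4 + 10×3 + 13×6 + 14×4 + 10×5 = 334
Option 4: 12×4 + 12×5 + 9×3 + 10×2 + 13×4 + 14×3 + 10×1 = 259
Option 5: 12×2 + 12×4 + 9×5 + 10×5 + 13×5 + 14×1 + 10×4 = 286
Option 6: 12×3 + 12×1 + 9×2 + 10×6 + 13×2 + 14×5 + 10×2 = 242

Option 3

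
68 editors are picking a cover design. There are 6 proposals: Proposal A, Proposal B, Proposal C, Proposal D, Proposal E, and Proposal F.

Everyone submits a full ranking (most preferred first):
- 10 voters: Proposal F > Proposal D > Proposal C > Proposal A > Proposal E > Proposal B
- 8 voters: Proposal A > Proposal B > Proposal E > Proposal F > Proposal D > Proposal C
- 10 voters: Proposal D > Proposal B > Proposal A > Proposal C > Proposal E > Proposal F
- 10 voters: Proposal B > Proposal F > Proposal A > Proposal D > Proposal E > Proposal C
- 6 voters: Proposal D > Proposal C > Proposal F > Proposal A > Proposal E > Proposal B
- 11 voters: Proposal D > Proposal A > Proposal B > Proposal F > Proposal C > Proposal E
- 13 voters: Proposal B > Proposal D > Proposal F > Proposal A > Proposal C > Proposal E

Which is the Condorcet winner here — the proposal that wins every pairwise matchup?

Proposal D vs Proposal A: 50–18
Proposal D vs Proposal B: 37–31
Proposal D vs Proposal C: 68–0
Proposal D vs Proposal E: 60–8
Proposal D vs Proposal F: 40–28
Proposal D beats every other proposal.

Proposal D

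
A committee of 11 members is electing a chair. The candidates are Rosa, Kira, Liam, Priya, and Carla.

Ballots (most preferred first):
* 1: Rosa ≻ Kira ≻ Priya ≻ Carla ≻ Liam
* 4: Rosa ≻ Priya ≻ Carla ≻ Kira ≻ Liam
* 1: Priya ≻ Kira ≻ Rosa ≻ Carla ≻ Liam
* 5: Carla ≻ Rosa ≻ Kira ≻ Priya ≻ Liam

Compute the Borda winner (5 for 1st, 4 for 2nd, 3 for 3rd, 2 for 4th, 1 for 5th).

Rosa: 1×5 + 4×5 + 1×3 + 5×4 = 48
Kira: 1×4 + 4×2 + 1×4 + 5×3 = 31
Liam: 1×1 + 4×1 + 1×1 + 5×1 = 11
Priya: 1×3 + 4×4 + 1×5 + 5×2 = 34
Carla: 1×2 + 4×3 + 1×2 + 5×5 = 41

Rosa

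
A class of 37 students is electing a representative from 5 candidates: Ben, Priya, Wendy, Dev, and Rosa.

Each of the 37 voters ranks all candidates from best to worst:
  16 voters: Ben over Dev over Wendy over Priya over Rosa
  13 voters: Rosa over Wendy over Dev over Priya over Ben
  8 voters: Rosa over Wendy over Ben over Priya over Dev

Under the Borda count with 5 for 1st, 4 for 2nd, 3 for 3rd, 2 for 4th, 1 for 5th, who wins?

Ben: 16×5 + 13×1 + 8×3 = 117
Priya: 16×2 + 13×2 + 8×2 = 74
Wendy: 16×3 + 13×4 + 8×4 = 132
Dev: 16×4 + 13×3 + 8×1 = 111
Rosa: 16×1 + 13×5 + 8×5 = 121

Wendy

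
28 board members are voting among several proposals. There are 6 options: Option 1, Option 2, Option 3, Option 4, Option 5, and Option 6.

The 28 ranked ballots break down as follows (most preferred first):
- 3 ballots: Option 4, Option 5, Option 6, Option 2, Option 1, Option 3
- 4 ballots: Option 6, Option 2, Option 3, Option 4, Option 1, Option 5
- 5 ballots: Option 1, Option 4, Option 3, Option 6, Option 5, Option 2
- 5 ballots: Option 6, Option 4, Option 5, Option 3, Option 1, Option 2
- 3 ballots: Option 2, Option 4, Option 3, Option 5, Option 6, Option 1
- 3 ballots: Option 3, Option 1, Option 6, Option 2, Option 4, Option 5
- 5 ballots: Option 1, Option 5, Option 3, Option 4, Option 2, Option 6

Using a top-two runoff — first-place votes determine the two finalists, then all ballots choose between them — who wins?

Round 1 first-place votes: Option 1 10, Option 2 3, Option 3 3, Option 4 3, Option 5 0, Option 6 9. Option 1 and Option 6 advance.
Runoff: Option 1 is ranked above Option 6 on 13 ballots, Option 6 above Option 1 on 15.

Option 6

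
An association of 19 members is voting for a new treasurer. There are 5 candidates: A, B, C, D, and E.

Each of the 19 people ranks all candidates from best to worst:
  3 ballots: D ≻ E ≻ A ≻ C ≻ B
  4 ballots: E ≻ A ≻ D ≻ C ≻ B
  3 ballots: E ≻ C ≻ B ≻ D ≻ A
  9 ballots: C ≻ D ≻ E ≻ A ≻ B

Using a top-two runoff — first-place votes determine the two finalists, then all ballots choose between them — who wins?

E

Round 1 first-place votes: A 0, B 0, C 9, D 3, E 7. C and E advance.
Runoff: C is ranked above E on 9 ballots, E above C on 10.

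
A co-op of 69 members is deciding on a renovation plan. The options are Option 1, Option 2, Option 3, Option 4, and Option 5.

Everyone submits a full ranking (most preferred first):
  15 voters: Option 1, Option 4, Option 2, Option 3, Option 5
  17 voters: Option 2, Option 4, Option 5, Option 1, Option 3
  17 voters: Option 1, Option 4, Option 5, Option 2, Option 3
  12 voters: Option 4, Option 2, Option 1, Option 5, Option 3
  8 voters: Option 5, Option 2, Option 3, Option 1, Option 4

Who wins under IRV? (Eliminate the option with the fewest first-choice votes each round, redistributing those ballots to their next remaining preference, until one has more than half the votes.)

Round 1: Option 1 32, Option 2 17, Option 3 0, Option 4 12, Option 5 8. Option 3 eliminated.
Round 2: Option 1 32, Option 2 17, Option 4 12, Option 5 8. Option 5 eliminated.
Round 3: Option 1 32, Option 2 25, Option 4 12. Option 4 eliminated.
Round 4: Option 1 32, Option 2 37. Option 2 has a majority (≥35).

Option 2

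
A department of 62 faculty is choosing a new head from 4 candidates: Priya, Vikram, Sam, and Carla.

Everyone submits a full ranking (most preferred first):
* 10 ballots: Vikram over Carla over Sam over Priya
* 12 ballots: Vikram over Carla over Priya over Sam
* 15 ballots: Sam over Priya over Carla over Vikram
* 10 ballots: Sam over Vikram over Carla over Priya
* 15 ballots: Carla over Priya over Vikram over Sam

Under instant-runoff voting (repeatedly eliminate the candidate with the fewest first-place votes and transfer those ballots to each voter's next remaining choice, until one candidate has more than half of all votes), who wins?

Vikram

Round 1: Priya 0, Vikram 22, Sam 25, Carla 15. Priya eliminated.
Round 2: Vikram 22, Sam 25, Carla 15. Carla eliminated.
Round 3: Vikram 37, Sam 25. Vikram has a majority (≥32).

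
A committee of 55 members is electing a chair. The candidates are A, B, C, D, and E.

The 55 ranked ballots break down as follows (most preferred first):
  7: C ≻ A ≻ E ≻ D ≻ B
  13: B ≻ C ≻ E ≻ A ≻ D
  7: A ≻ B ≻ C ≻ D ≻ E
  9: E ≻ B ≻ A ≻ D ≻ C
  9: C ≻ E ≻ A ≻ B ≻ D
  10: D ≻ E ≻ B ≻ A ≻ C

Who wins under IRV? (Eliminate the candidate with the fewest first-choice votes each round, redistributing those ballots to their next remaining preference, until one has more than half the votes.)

B

Round 1: A 7, B 13, C 16, D 10, E 9. A eliminated.
Round 2: B 20, C 16, D 10, E 9. E eliminated.
Round 3: B 29, C 16, D 10. B has a majority (≥28).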